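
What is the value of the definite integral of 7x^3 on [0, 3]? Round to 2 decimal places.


Find the antiderivative of 7x^3:
F(x) = 7/4 * x^4
Apply the Fundamental Theorem of Calculus:
F(3) - F(0)
= 7/4 * 3^4 - 7/4 * 0^4
= 7/4 * (81 - 0)
= 7/4 * 81
= 567/4 = 141.75

141.75


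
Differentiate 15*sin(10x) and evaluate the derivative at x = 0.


Apply the chain rule to differentiate 15*sin(10x):
d/dx [15*sin(10x)]
= 15 * cos(10x) * d/dx(10x)
= 15 * 10 * cos(10x)
= 150 * cos(10x)
Evaluate at x = 0:
= 150 * cos(0)
= 150 * 1
= 150

150


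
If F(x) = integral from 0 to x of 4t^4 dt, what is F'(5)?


By the Fundamental Theorem of Calculus (Part 1):
If F(x) = integral from 0 to x of f(t) dt, then F'(x) = f(x)
Here f(t) = 4t^4
So F'(x) = 4x^4
Evaluate at x = 5:
F'(5) = 4 * 5^4
= 4 * 625
= 2500

2500


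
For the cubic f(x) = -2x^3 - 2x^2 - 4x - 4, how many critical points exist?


Find where f'(x) = 0:
f(x) = -2x^3 - 2x^2 - 4x - 4
f'(x) = -6x^2 - 4x - 4
This is a quadratic in x. Use the discriminant to count real roots.
Discriminant = (-4)^2 - 4 * (-6) * (-4)
= 16 - 96
= -80
Since discriminant < 0, f'(x) = 0 has no real solutions.
Number of critical points: 0

0


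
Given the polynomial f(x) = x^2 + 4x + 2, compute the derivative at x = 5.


Differentiate term by term using power and sum rules:
f(x) = x^2 + 4x + 2
f'(x) = 2x + 4
Substitute x = 5:
f'(5) = 2 * 5 + 4
= 10 + 4
= 14

14


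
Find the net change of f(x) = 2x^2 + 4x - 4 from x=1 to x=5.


Net change = f(b) - f(a)
f(x) = 2x^2 + 4x - 4
Compute f(5):
f(5) = 2 * 5^2 + 4 * 5 - 4
= 50 + 20 - 4
= 66
Compute f(1):
f(1) = 2 * 1^2 + 4 * 1 - 4
= 2 + 4 - 4
= 2
Net change = 66 - 2 = 64

64


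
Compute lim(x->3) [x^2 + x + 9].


Since polynomials are continuous, we use direct substitution.
lim(x->3) of x^2 + x + 9
= 1 * 3^2 + 1 * 3 + 9
= 9 + 3 + 9
= 21

21


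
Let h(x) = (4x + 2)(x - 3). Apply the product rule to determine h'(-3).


Let u(x) = 4x + 2 and v(x) = x - 3
u'(x) = 4
v'(x) = 1
Product rule: h'(x) = u'(x)*v(x) + u(x)*v'(x)
= 4 * (x - 3) + (4x + 2) * 1
At x = -3:
u(-3) = 4 * (-3) + 2 = -10
v(-3) = 1 * (-3) - 3 = -6
h'(-3) = 4 * (-6) + (-10) * 1
= -24 - 10
= -34

-34


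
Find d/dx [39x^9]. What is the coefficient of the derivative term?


We apply the power rule: d/dx [ax^n] = a*n * x^(n-1)
d/dx [39x^9]
= 39 * 9 * x^(9-1)
= 351x^8
The coefficient is 351

351


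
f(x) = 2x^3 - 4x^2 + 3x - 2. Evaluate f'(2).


Differentiate f(x) = 2x^3 - 4x^2 + 3x - 2 term by term:
f'(x) = 6x^2 - 8x + 3
Substitute x = 2:
f'(2) = 6 * 2^2 - 8 * 2 + 3
= 24 - 16 + 3
= 11

11


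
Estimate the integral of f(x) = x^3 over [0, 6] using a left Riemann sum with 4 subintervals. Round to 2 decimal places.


Left Riemann sum uses left endpoints of each subinterval.
Interval: [0, 6], n = 4
dx = (6 - 0) / 4 = 3/2
Left endpoints: [0, 3/2, 3, 9/2]
f values: [0, 27/8, 27, 729/8]
Sum = dx * (sum of f values)
= 3/2 * 243/2
= 729/4 = 182.25

182.25


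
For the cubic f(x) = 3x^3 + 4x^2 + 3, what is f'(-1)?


Differentiate f(x) = 3x^3 + 4x^2 + 3 term by term:
f'(x) = 9x^2 + 8x
Substitute x = -1:
f'(-1) = 9 * (-1)^2 + 8 * (-1) + 0
= 9 - 8 + 0
= 1

1


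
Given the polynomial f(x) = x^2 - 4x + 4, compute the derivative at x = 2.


Differentiate term by term using power and sum rules:
f(x) = x^2 - 4x + 4
f'(x) = 2x - 4
Substitute x = 2:
f'(2) = 2 * 2 - 4
= 4 - 4
= 0

0


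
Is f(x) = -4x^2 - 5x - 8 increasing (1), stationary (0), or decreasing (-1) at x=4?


Compute f'(x) to determine behavior:
f'(x) = -8x - 5
f'(4) = -8 * 4 - 5
= -32 - 5
= -37
Since f'(4) < 0, the function is decreasing (-1)

-1


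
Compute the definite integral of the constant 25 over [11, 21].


The integral of a constant k over [a, b] equals k * (b - a).
integral from 11 to 21 of 25 dx
= 25 * (21 - 11)
= 25 * 10
= 250

250


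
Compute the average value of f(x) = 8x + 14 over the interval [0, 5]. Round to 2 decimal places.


Average value = 1/(b-a) * integral from a to b of f(x) dx
First compute the integral of 8x + 14:
F(x) = 4x^2 + 14x
F(5) = 4 * 25 + 14 * 5 = 170
F(0) = 4 * 0 + 14 * 0 = 0
Integral = 170 - 0 = 170
Average = 170 / (5 - 0) = 170 / 5
= 34 = 34.00

34.00


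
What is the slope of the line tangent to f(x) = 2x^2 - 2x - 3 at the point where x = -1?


The slope of the tangent line equals f'(x) at the point.
f(x) = 2x^2 - 2x - 3
f'(x) = 4x - 2
At x = -1:
f'(-1) = 4 * (-1) - 2
= -4 - 2
= -6

-6


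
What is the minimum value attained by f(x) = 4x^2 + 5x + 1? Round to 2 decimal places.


For a quadratic f(x) = ax^2 + bx + c with a > 0, the minimum is at the vertex.
Vertex x-coordinate: x = -b/(2a)
x = -(5) / (2 * 4)
x = -5/8
Substitute back to find the minimum value:
f(-5/8) = 4 * (-5/8)^2 + 5 * (-5/8) + 1
= 25/16 - 25/8 + 1
= -9/16 ≈ -0.56

-0.56


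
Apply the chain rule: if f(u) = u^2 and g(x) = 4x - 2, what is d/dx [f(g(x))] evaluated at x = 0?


Using the chain rule: (f(g(x)))' = f'(g(x)) * g'(x)
First, find g(0):
g(0) = 4 * 0 - 2 = -2
Next, f'(u) = 2u
And g'(x) = 4
So f'(g(0)) * g'(0)
= 2 * (-2) * 4
= -16

-16


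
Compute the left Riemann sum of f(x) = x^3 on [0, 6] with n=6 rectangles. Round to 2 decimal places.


Left Riemann sum uses left endpoints of each subinterval.
Interval: [0, 6], n = 6
dx = (6 - 0) / 6 = 1
Left endpoints: [0, 1, 2, 3, 4, 5]
f values: [0, 1, 8, 27, 64, 125]
Sum = dx * (sum of f values)
= 1 * 225
= 225 = 225.00

225.00


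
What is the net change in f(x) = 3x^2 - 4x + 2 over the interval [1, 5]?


Net change = f(b) - f(a)
f(x) = 3x^2 - 4x + 2
Compute f(5):
f(5) = 3 * 5^2 - 4 * 5 + 2
= 75 - 20 + 2
= 57
Compute f(1):
f(1) = 3 * 1^2 - 4 * 1 + 2
= 3 - 4 + 2
= 1
Net change = 57 - 1 = 56

56


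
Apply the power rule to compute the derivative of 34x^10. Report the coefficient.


We apply the power rule: d/dx [ax^n] = a*n * x^(n-1)
d/dx [34x^10]
= 34 * 10 * x^(10-1)
= 340x^9
The coefficient is 340

340


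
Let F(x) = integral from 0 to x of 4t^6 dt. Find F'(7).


By the Fundamental Theorem of Calculus (Part 1):
If F(x) = integral from 0 to x of f(t) dt, then F'(x) = f(x)
Here f(t) = 4t^6
So F'(x) = 4x^6
Evaluate at x = 7:
F'(7) = 4 * 7^6
= 4 * 117649
= 470596

470596


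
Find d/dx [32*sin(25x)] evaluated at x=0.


Apply the chain rule to differentiate 32*sin(25x):
d/dx [32*sin(25x)]
= 32 * cos(25x) * d/dx(25x)
= 32 * 25 * cos(25x)
= 800 * cos(25x)
Evaluate at x = 0:
= 800 * cos(0)
= 800 * 1
= 800

800


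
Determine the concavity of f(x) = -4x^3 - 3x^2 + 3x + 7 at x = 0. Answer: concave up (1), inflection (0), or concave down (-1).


Concavity is determined by the sign of f''(x).
f(x) = -4x^3 - 3x^2 + 3x + 7
f'(x) = -12x^2 - 6x + 3
f''(x) = -24x - 6
f''(0) = -24 * 0 - 6
= 0 - 6
= -6
Since f''(0) < 0, the function is concave down (-1)

-1


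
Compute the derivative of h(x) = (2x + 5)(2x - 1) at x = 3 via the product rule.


Let u(x) = 2x + 5 and v(x) = 2x - 1
u'(x) = 2
v'(x) = 2
Product rule: h'(x) = u'(x)*v(x) + u(x)*v'(x)
= 2 * (2x - 1) + (2x + 5) * 2
At x = 3:
u(3) = 2 * 3 + 5 = 11
v(3) = 2 * 3 - 1 = 5
h'(3) = 2 * 5 + 11 * 2
= 10 + 22
= 32

32


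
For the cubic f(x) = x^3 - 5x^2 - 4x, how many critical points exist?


Find where f'(x) = 0:
f(x) = x^3 - 5x^2 - 4x
f'(x) = 3x^2 - 10x - 4
This is a quadratic in x. Use the discriminant to count real roots.
Discriminant = (-10)^2 - 4 * 3 * (-4)
= 100 - (-48)
= 148
Since discriminant > 0, f'(x) = 0 has 2 real solutions.
Number of critical points: 2

2


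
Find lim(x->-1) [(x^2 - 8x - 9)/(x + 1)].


Direct substitution gives 0/0, so we factor the numerator.
Factor: (x^2 - 8x - 9) = (x + 1)(x - 9)
Cancel the common factor (x + 1):
(x^2 - 8x - 9)/(x + 1) = (x - 9)
Now substitute x = -1:
= (-1) - (9) = -10

-10


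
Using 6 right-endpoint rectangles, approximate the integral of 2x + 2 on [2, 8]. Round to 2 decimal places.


Right Riemann sum uses right endpoints of each subinterval.
Interval: [2, 8], n = 6
dx = (8 - 2) / 6 = 1
Right endpoints: [3, 4, 5, 6, 7, 8]
f values: [8, 10, 12, 14, 16, 18]
Sum = dx * (sum of f values)
= 1 * 78
= 78 = 78.00

78.00


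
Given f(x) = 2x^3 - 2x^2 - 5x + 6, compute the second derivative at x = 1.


First derivative:
f'(x) = 6x^2 - 4x - 5
Second derivative:
f''(x) = 12x - 4
Substitute x = 1:
f''(1) = 12 * 1 - 4
= 12 - 4
= 8

8


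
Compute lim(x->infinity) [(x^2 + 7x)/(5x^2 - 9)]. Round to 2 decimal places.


For limits at infinity with equal-degree polynomials,
we compare leading coefficients.
Numerator leading term: x^2
Denominator leading term: 5x^2
Divide both by x^2:
lim = (1 + 7/x) / (5 - 9/x^2)
As x -> infinity, the 1/x and 1/x^2 terms vanish:
= 1/5 = 0.20

0.20


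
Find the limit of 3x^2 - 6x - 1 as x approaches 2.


Since polynomials are continuous, we use direct substitution.
lim(x->2) of 3x^2 - 6x - 1
= 3 * 2^2 - 6 * 2 - 1
= 12 - 12 - 1
= -1

-1


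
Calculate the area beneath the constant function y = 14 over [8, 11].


The area under a constant function y = 14 is a rectangle.
Width = 11 - 8 = 3
Height = 14
Area = width * height
= 3 * 14
= 42

42


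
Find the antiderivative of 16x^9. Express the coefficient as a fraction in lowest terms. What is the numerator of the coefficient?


Apply the power rule for integration:
integral of ax^n dx = a/(n+1) * x^(n+1) + C
integral of 16x^9 dx
= 16/10 * x^10 + C
= 8/5 * x^10 + C
The coefficient in lowest terms is 8/5, and its numerator is 8

8


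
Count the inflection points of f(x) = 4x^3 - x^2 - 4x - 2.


Inflection points occur where f''(x) = 0 and concavity changes.
f(x) = 4x^3 - x^2 - 4x - 2
f'(x) = 12x^2 - 2x - 4
f''(x) = 24x - 2
Set f''(x) = 0:
24x - 2 = 0
x = 2 / 24 = 1/12
Since f''(x) is linear (degree 1), it changes sign at this point.
Therefore there is exactly 1 inflection point.

1


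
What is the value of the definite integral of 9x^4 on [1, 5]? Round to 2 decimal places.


Find the antiderivative of 9x^4:
F(x) = 9/5 * x^5
Apply the Fundamental Theorem of Calculus:
F(5) - F(1)
= 9/5 * 5^5 - 9/5 * 1^5
= 9/5 * (3125 - 1)
= 9/5 * 3124
= 28116/5 = 5623.20

5623.20


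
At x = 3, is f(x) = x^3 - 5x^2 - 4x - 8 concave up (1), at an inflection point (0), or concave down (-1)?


Concavity is determined by the sign of f''(x).
f(x) = x^3 - 5x^2 - 4x - 8
f'(x) = 3x^2 - 10x - 4
f''(x) = 6x - 10
f''(3) = 6 * 3 - 10
= 18 - 10
= 8
Since f''(3) > 0, the function is concave up (1)

1


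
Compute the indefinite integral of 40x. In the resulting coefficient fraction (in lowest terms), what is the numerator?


Apply the power rule for integration:
integral of ax^n dx = a/(n+1) * x^(n+1) + C
integral of 40x dx
= 40/2 * x^2 + C
= 20 * x^2 + C
The coefficient in lowest terms is 20 = 20/1, so its numerator is 20

20


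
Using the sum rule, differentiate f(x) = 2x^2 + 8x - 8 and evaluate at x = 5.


Differentiate term by term using power and sum rules:
f(x) = 2x^2 + 8x - 8
f'(x) = 4x + 8
Substitute x = 5:
f'(5) = 4 * 5 + 8
= 20 + 8
= 28

28


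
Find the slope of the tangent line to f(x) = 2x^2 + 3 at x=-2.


The slope of the tangent line equals f'(x) at the point.
f(x) = 2x^2 + 3
f'(x) = 4x
At x = -2:
f'(-2) = 4 * (-2) + 0
= -8 + 0
= -8

-8


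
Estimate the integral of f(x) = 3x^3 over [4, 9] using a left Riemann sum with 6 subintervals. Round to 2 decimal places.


Left Riemann sum uses left endpoints of each subinterval.
Interval: [4, 9], n = 6
dx = (9 - 4) / 6 = 5/6
Left endpoints: [4, 29/6, 17/3, 13/2, 22/3, 49/6]
f values: [192, 24389/72, 4913/9, 6591/8, 10648/9, 117649/72]
Sum = dx * (sum of f values)
= 5/6 * 37741/8
= 188705/48 ≈ 3931.35

3931.35


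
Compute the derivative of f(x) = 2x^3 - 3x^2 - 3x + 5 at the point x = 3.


Differentiate f(x) = 2x^3 - 3x^2 - 3x + 5 term by term:
f'(x) = 6x^2 - 6x - 3
Substitute x = 3:
f'(3) = 6 * 3^2 - 6 * 3 - 3
= 54 - 18 - 3
= 33

33


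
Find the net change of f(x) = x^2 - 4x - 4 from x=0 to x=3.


Net change = f(b) - f(a)
f(x) = x^2 - 4x - 4
Compute f(3):
f(3) = 1 * 3^2 - 4 * 3 - 4
= 9 - 12 - 4
= -7
Compute f(0):
f(0) = 1 * 0^2 - 4 * 0 - 4
= 0 + 0 - 4
= -4
Net change = -7 - (-4) = -3

-3


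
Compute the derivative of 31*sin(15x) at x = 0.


Apply the chain rule to differentiate 31*sin(15x):
d/dx [31*sin(15x)]
= 31 * cos(15x) * d/dx(15x)
= 31 * 15 * cos(15x)
= 465 * cos(15x)
Evaluate at x = 0:
= 465 * cos(0)
= 465 * 1
= 465

465


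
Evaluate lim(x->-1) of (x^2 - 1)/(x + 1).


Direct substitution gives 0/0, so we factor the numerator.
Factor: (x^2 - 1) = (x + 1)(x - 1)
Cancel the common factor (x + 1):
(x^2 - 1)/(x + 1) = (x - 1)
Now substitute x = -1:
= (-1) - (1) = -2

-2


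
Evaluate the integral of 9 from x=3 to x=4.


The integral of a constant k over [a, b] equals k * (b - a).
integral from 3 to 4 of 9 dx
= 9 * (4 - 3)
= 9 * 1
= 9

9


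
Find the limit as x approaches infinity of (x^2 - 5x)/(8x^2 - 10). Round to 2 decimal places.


For limits at infinity with equal-degree polynomials,
we compare leading coefficients.
Numerator leading term: x^2
Denominator leading term: 8x^2
Divide both by x^2:
lim = (1 - 5/x) / (8 - 10/x^2)
As x -> infinity, the 1/x and 1/x^2 terms vanish:
= 1/8 ≈ 0.13

0.13


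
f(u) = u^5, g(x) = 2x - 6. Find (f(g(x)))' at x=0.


Using the chain rule: (f(g(x)))' = f'(g(x)) * g'(x)
First, find g(0):
g(0) = 2 * 0 - 6 = -6
Next, f'(u) = 5u^4
And g'(x) = 2
So f'(g(0)) * g'(0)
= 5 * (-6)^4 * 2
= 5 * 1296 * 2
= 12960

12960


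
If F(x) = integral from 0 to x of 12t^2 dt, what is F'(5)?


By the Fundamental Theorem of Calculus (Part 1):
If F(x) = integral from 0 to x of f(t) dt, then F'(x) = f(x)
Here f(t) = 12t^2
So F'(x) = 12x^2
Evaluate at x = 5:
F'(5) = 12 * 5^2
= 12 * 25
= 300

300


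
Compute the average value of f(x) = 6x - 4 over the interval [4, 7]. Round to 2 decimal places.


Average value = 1/(b-a) * integral from a to b of f(x) dx
First compute the integral of 6x - 4:
F(x) = 3x^2 - 4x
F(7) = 3 * 49 - 4 * 7 = 119
F(4) = 3 * 16 - 4 * 4 = 32
Integral = 119 - 32 = 87
Average = 87 / (7 - 4) = 87 / 3
= 29 = 29.00

29.00


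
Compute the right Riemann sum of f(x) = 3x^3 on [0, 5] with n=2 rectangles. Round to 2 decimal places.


Right Riemann sum uses right endpoints of each subinterval.
Interval: [0, 5], n = 2
dx = (5 - 0) / 2 = 5/2
Right endpoints: [5/2, 5]
f values: [375/8, 375]
Sum = dx * (sum of f values)
= 5/2 * 3375/8
= 16875/16 ≈ 1054.69

1054.69


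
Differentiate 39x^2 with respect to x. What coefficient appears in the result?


We apply the power rule: d/dx [ax^n] = a*n * x^(n-1)
d/dx [39x^2]
= 39 * 2 * x^(2-1)
= 78x
The coefficient is 78

78


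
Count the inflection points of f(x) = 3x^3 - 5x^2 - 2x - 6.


Inflection points occur where f''(x) = 0 and concavity changes.
f(x) = 3x^3 - 5x^2 - 2x - 6
f'(x) = 9x^2 - 10x - 2
f''(x) = 18x - 10
Set f''(x) = 0:
18x - 10 = 0
x = 10 / 18 = 5/9
Since f''(x) is linear (degree 1), it changes sign at this point.
Therefore there is exactly 1 inflection point.

1


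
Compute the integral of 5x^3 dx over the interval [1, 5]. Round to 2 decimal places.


Find the antiderivative of 5x^3:
F(x) = 5/4 * x^4
Apply the Fundamental Theorem of Calculus:
F(5) - F(1)
= 5/4 * 5^4 - 5/4 * 1^4
= 5/4 * (625 - 1)
= 5/4 * 624
= 780 = 780.00

780.00


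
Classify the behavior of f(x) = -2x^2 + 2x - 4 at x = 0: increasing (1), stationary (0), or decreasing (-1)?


Compute f'(x) to determine behavior:
f'(x) = -4x + 2
f'(0) = -4 * 0 + 2
= 0 + 2
= 2
Since f'(0) > 0, the function is increasing (1)

1


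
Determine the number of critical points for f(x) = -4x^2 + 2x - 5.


Find where f'(x) = 0:
f'(x) = -8x + 2
Set f'(x) = 0:
-8x + 2 = 0
x = -2 / (-8) = 1/4
This is a linear equation in x, so there is exactly one solution.
Number of critical points: 1

1


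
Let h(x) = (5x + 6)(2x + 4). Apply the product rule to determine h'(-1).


Let u(x) = 5x + 6 and v(x) = 2x + 4
u'(x) = 5
v'(x) = 2
Product rule: h'(x) = u'(x)*v(x) + u(x)*v'(x)
= 5 * (2x + 4) + (5x + 6) * 2
At x = -1:
u(-1) = 5 * (-1) + 6 = 1
v(-1) = 2 * (-1) + 4 = 2
h'(-1) = 5 * 2 + 1 * 2
= 10 + 2
= 12

12


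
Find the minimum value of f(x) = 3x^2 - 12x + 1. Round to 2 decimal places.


For a quadratic f(x) = ax^2 + bx + c with a > 0, the minimum is at the vertex.
Vertex x-coordinate: x = -b/(2a)
x = -(-12) / (2 * 3)
x = 12/6 = 2
Substitute back to find the minimum value:
f(2) = 3 * 2^2 - 12 * 2 + 1
= 12 - 24 + 1
= -11 = -11.00

-11.00


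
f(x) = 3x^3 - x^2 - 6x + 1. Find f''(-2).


First derivative:
f'(x) = 9x^2 - 2x - 6
Second derivative:
f''(x) = 18x - 2
Substitute x = -2:
f''(-2) = 18 * (-2) - 2
= -36 - 2
= -38

-38


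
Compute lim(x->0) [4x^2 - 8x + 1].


Since polynomials are continuous, we use direct substitution.
lim(x->0) of 4x^2 - 8x + 1
= 4 * 0^2 - 8 * 0 + 1
= 0 + 0 + 1
= 1

1


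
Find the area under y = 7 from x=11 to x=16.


The area under a constant function y = 7 is a rectangle.
Width = 16 - 11 = 5
Height = 7
Area = width * height
= 5 * 7
= 35

35


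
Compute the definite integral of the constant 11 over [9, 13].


The integral of a constant k over [a, b] equals k * (b - a).
integral from 9 to 13 of 11 dx
= 11 * (13 - 9)
= 11 * 4
= 44

44


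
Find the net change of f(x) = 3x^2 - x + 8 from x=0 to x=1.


Net change = f(b) - f(a)
f(x) = 3x^2 - x + 8
Compute f(1):
f(1) = 3 * 1^2 - 1 * 1 + 8
= 3 - 1 + 8
= 10
Compute f(0):
f(0) = 3 * 0^2 - 1 * 0 + 8
= 0 + 0 + 8
= 8
Net change = 10 - 8 = 2

2


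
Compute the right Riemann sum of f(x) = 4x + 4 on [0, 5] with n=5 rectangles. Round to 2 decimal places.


Right Riemann sum uses right endpoints of each subinterval.
Interval: [0, 5], n = 5
dx = (5 - 0) / 5 = 1
Right endpoints: [1, 2, 3, 4, 5]
f values: [8, 12, 16, 20, 24]
Sum = dx * (sum of f values)
= 1 * 80
= 80 = 80.00

80.00


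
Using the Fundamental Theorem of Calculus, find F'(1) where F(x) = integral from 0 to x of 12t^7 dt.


By the Fundamental Theorem of Calculus (Part 1):
If F(x) = integral from 0 to x of f(t) dt, then F'(x) = f(x)
Here f(t) = 12t^7
So F'(x) = 12x^7
Evaluate at x = 1:
F'(1) = 12 * 1^7
= 12 * 1
= 12

12


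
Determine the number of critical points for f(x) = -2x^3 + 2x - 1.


Find where f'(x) = 0:
f(x) = -2x^3 + 2x - 1
f'(x) = -6x^2 + 2
This is a quadratic in x. Use the discriminant to count real roots.
Discriminant = (0)^2 - 4 * (-6) * 2
= 0 - (-48)
= 48
Since discriminant > 0, f'(x) = 0 has 2 real solutions.
Number of critical points: 2

2


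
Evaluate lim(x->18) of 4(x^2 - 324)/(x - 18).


Direct substitution gives 0/0, so we factor the numerator.
Factor: 4(x^2 - 324) = 4 * (x - 18)(x + 18)
Cancel the common factor (x - 18):
4(x^2 - 324)/(x - 18) = 4 * (x + 18)
Now substitute x = 18:
= 4 * (18 + 18) = 144

144


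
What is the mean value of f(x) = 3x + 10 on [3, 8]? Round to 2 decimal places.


Average value = 1/(b-a) * integral from a to b of f(x) dx
First compute the integral of 3x + 10:
F(x) = (3/2)x^2 + 10x
F(8) = 3/2 * 64 + 10 * 8 = 176
F(3) = 3/2 * 9 + 10 * 3 = 87/2
Integral = 176 - 87/2 = 265/2
Average = (265/2) / (8 - 3) = (265/2) / 5
= 53/2 = 26.50

26.50


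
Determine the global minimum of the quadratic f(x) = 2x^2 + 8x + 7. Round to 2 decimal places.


For a quadratic f(x) = ax^2 + bx + c with a > 0, the minimum is at the vertex.
Vertex x-coordinate: x = -b/(2a)
x = -(8) / (2 * 2)
x = -8/4 = -2
Substitute back to find the minimum value:
f(-2) = 2 * (-2)^2 + 8 * (-2) + 7
= 8 - 16 + 7
= -1 = -1.00

-1.00


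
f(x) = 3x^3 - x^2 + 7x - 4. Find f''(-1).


First derivative:
f'(x) = 9x^2 - 2x + 7
Second derivative:
f''(x) = 18x - 2
Substitute x = -1:
f''(-1) = 18 * (-1) - 2
= -18 - 2
= -20

-20


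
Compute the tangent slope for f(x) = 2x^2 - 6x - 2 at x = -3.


The slope of the tangent line equals f'(x) at the point.
f(x) = 2x^2 - 6x - 2
f'(x) = 4x - 6
At x = -3:
f'(-3) = 4 * (-3) - 6
= -12 - 6
= -18

-18


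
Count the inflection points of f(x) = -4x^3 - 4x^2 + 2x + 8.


Inflection points occur where f''(x) = 0 and concavity changes.
f(x) = -4x^3 - 4x^2 + 2x + 8
f'(x) = -12x^2 - 8x + 2
f''(x) = -24x - 8
Set f''(x) = 0:
-24x - 8 = 0
x = 8 / (-24) = -1/3
Since f''(x) is linear (degree 1), it changes sign at this point.
Therefore there is exactly 1 inflection point.

1


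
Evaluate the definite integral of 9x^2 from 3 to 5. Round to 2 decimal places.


Find the antiderivative of 9x^2:
F(x) = 9/3 * x^3
Apply the Fundamental Theorem of Calculus:
F(5) - F(3)
= 9/3 * 5^3 - 9/3 * 3^3
= 9/3 * (125 - 27)
= 9/3 * 98
= 294 = 294.00

294.00


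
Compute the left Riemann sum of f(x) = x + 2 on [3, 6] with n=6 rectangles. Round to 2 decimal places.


Left Riemann sum uses left endpoints of each subinterval.
Interval: [3, 6], n = 6
dx = (6 - 3) / 6 = 1/2
Left endpoints: [3, 7/2, 4, 9/2, 5, 11/2]
f values: [5, 11/2, 6, 13/2, 7, 15/2]
Sum = dx * (sum of f values)
= 1/2 * 75/2
= 75/4 = 18.75

18.75


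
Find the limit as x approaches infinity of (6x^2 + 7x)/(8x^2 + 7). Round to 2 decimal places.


For limits at infinity with equal-degree polynomials,
we compare leading coefficients.
Numerator leading term: 6x^2
Denominator leading term: 8x^2
Divide both by x^2:
lim = (6 + 7/x) / (8 + 7/x^2)
As x -> infinity, the 1/x and 1/x^2 terms vanish:
= 6/8 = 3/4 = 0.75

0.75


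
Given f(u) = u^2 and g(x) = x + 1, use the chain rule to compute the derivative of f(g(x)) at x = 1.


Using the chain rule: (f(g(x)))' = f'(g(x)) * g'(x)
First, find g(1):
g(1) = 1 * 1 + 1 = 2
Next, f'(u) = 2u
And g'(x) = 1
So f'(g(1)) * g'(1)
= 2 * 2 * 1
= 4

4


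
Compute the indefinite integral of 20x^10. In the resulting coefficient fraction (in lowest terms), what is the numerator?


Apply the power rule for integration:
integral of ax^n dx = a/(n+1) * x^(n+1) + C
integral of 20x^10 dx
= 20/11 * x^11 + C
The coefficient in lowest terms is 20/11, and its numerator is 20

20


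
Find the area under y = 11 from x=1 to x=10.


The area under a constant function y = 11 is a rectangle.
Width = 10 - 1 = 9
Height = 11
Area = width * height
= 9 * 11
= 99

99


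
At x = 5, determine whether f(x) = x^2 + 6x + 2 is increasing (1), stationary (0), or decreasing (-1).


Compute f'(x) to determine behavior:
f'(x) = 2x + 6
f'(5) = 2 * 5 + 6
= 10 + 6
= 16
Since f'(5) > 0, the function is increasing (1)

1


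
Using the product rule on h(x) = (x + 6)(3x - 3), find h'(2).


Let u(x) = x + 6 and v(x) = 3x - 3
u'(x) = 1
v'(x) = 3
Product rule: h'(x) = u'(x)*v(x) + u(x)*v'(x)
= 1 * (3x - 3) + (x + 6) * 3
At x = 2:
u(2) = 1 * 2 + 6 = 8
v(2) = 3 * 2 - 3 = 3
h'(2) = 1 * 3 + 8 * 3
= 3 + 24
= 27

27


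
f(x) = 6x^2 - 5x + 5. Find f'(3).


Differentiate term by term using power and sum rules:
f(x) = 6x^2 - 5x + 5
f'(x) = 12x - 5
Substitute x = 3:
f'(3) = 12 * 3 - 5
= 36 - 5
= 31

31


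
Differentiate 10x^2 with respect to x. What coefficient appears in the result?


We apply the power rule: d/dx [ax^n] = a*n * x^(n-1)
d/dx [10x^2]
= 10 * 2 * x^(2-1)
= 20x
The coefficient is 20

20


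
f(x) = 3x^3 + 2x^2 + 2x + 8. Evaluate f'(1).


Differentiate f(x) = 3x^3 + 2x^2 + 2x + 8 term by term:
f'(x) = 9x^2 + 4x + 2
Substitute x = 1:
f'(1) = 9 * 1^2 + 4 * 1 + 2
= 9 + 4 + 2
= 15

15


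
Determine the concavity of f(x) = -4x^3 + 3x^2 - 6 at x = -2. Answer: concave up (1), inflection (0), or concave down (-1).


Concavity is determined by the sign of f''(x).
f(x) = -4x^3 + 3x^2 - 6
f'(x) = -12x^2 + 6x
f''(x) = -24x + 6
f''(-2) = -24 * (-2) + 6
= 48 + 6
= 54
Since f''(-2) > 0, the function is concave up (1)

1


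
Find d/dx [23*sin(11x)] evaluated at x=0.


Apply the chain rule to differentiate 23*sin(11x):
d/dx [23*sin(11x)]
= 23 * cos(11x) * d/dx(11x)
= 23 * 11 * cos(11x)
= 253 * cos(11x)
Evaluate at x = 0:
= 253 * cos(0)
= 253 * 1
= 253

253


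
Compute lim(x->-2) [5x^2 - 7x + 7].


Since polynomials are continuous, we use direct substitution.
lim(x->-2) of 5x^2 - 7x + 7
= 5 * (-2)^2 - 7 * (-2) + 7
= 20 + 14 + 7
= 41

41


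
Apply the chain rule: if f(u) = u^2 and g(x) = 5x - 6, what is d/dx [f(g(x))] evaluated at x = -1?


Using the chain rule: (f(g(x)))' = f'(g(x)) * g'(x)
First, find g(-1):
g(-1) = 5 * (-1) - 6 = -11
Next, f'(u) = 2u
And g'(x) = 5
So f'(g(-1)) * g'(-1)
= 2 * (-11) * 5
= -110

-110


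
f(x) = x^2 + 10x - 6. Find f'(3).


Differentiate term by term using power and sum rules:
f(x) = x^2 + 10x - 6
f'(x) = 2x + 10
Substitute x = 3:
f'(3) = 2 * 3 + 10
= 6 + 10
= 16

16


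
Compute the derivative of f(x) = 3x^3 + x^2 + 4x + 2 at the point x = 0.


Differentiate f(x) = 3x^3 + x^2 + 4x + 2 term by term:
f'(x) = 9x^2 + 2x + 4
Substitute x = 0:
f'(0) = 9 * 0^2 + 2 * 0 + 4
= 0 + 0 + 4
= 4

4


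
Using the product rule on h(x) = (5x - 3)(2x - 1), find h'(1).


Let u(x) = 5x - 3 and v(x) = 2x - 1
u'(x) = 5
v'(x) = 2
Product rule: h'(x) = u'(x)*v(x) + u(x)*v'(x)
= 5 * (2x - 1) + (5x - 3) * 2
At x = 1:
u(1) = 5 * 1 - 3 = 2
v(1) = 2 * 1 - 1 = 1
h'(1) = 5 * 1 + 2 * 2
= 5 + 4
= 9

9


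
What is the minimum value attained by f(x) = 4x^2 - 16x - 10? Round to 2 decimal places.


For a quadratic f(x) = ax^2 + bx + c with a > 0, the minimum is at the vertex.
Vertex x-coordinate: x = -b/(2a)
x = -(-16) / (2 * 4)
x = 16/8 = 2
Substitute back to find the minimum value:
f(2) = 4 * 2^2 - 16 * 2 - 10
= 16 - 32 - 10
= -26 = -26.00

-26.00


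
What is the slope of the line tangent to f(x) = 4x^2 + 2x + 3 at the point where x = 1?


The slope of the tangent line equals f'(x) at the point.
f(x) = 4x^2 + 2x + 3
f'(x) = 8x + 2
At x = 1:
f'(1) = 8 * 1 + 2
= 8 + 2
= 10

10


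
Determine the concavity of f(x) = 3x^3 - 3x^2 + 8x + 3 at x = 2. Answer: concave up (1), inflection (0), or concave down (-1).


Concavity is determined by the sign of f''(x).
f(x) = 3x^3 - 3x^2 + 8x + 3
f'(x) = 9x^2 - 6x + 8
f''(x) = 18x - 6
f''(2) = 18 * 2 - 6
= 36 - 6
= 30
Since f''(2) > 0, the function is concave up (1)

1


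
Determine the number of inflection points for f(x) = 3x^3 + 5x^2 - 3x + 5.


Inflection points occur where f''(x) = 0 and concavity changes.
f(x) = 3x^3 + 5x^2 - 3x + 5
f'(x) = 9x^2 + 10x - 3
f''(x) = 18x + 10
Set f''(x) = 0:
18x + 10 = 0
x = -10 / 18 = -5/9
Since f''(x) is linear (degree 1), it changes sign at this point.
Therefore there is exactly 1 inflection point.

1


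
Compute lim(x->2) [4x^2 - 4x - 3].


Since polynomials are continuous, we use direct substitution.
lim(x->2) of 4x^2 - 4x - 3
= 4 * 2^2 - 4 * 2 - 3
= 16 - 8 - 3
= 5

5


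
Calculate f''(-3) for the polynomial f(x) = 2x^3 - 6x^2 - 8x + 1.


First derivative:
f'(x) = 6x^2 - 12x - 8
Second derivative:
f''(x) = 12x - 12
Substitute x = -3:
f''(-3) = 12 * (-3) - 12
= -36 - 12
= -48

-48


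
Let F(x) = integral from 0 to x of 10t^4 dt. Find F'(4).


By the Fundamental Theorem of Calculus (Part 1):
If F(x) = integral from 0 to x of f(t) dt, then F'(x) = f(x)
Here f(t) = 10t^4
So F'(x) = 10x^4
Evaluate at x = 4:
F'(4) = 10 * 4^4
= 10 * 256
= 2560

2560


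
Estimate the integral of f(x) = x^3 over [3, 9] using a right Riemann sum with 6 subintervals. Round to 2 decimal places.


Right Riemann sum uses right endpoints of each subinterval.
Interval: [3, 9], n = 6
dx = (9 - 3) / 6 = 1
Right endpoints: [4, 5, 6, 7, 8, 9]
f values: [64, 125, 216, 343, 512, 729]
Sum = dx * (sum of f values)
= 1 * 1989
= 1989 = 1989.00

1989.00


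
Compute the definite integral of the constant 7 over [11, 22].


The integral of a constant k over [a, b] equals k * (b - a).
integral from 11 to 22 of 7 dx
= 7 * (22 - 11)
= 7 * 11
= 77

77


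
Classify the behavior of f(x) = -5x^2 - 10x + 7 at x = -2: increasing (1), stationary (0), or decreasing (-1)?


Compute f'(x) to determine behavior:
f'(x) = -10x - 10
f'(-2) = -10 * (-2) - 10
= 20 - 10
= 10
Since f'(-2) > 0, the function is increasing (1)

1


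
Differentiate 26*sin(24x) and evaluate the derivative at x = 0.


Apply the chain rule to differentiate 26*sin(24x):
d/dx [26*sin(24x)]
= 26 * cos(24x) * d/dx(24x)
= 26 * 24 * cos(24x)
= 624 * cos(24x)
Evaluate at x = 0:
= 624 * cos(0)
= 624 * 1
= 624

624


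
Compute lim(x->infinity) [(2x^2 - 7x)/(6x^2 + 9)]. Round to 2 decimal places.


For limits at infinity with equal-degree polynomials,
we compare leading coefficients.
Numerator leading term: 2x^2
Denominator leading term: 6x^2
Divide both by x^2:
lim = (2 - 7/x) / (6 + 9/x^2)
As x -> infinity, the 1/x and 1/x^2 terms vanish:
= 2/6 = 1/3 ≈ 0.33

0.33


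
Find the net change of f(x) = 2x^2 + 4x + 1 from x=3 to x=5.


Net change = f(b) - f(a)
f(x) = 2x^2 + 4x + 1
Compute f(5):
f(5) = 2 * 5^2 + 4 * 5 + 1
= 50 + 20 + 1
= 71
Compute f(3):
f(3) = 2 * 3^2 + 4 * 3 + 1
= 18 + 12 + 1
= 31
Net change = 71 - 31 = 40

40


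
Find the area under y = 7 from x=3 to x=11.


The area under a constant function y = 7 is a rectangle.
Width = 11 - 3 = 8
Height = 7
Area = width * height
= 8 * 7
= 56

56


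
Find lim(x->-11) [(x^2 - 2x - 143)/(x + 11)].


Direct substitution gives 0/0, so we factor the numerator.
Factor: (x^2 - 2x - 143) = (x + 11)(x - 13)
Cancel the common factor (x + 11):
(x^2 - 2x - 143)/(x + 11) = (x - 13)
Now substitute x = -11:
= (-11) - (13) = -24

-24


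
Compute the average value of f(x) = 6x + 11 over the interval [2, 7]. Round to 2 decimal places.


Average value = 1/(b-a) * integral from a to b of f(x) dx
First compute the integral of 6x + 11:
F(x) = 3x^2 + 11x
F(7) = 3 * 49 + 11 * 7 = 224
F(2) = 3 * 4 + 11 * 2 = 34
Integral = 224 - 34 = 190
Average = 190 / (7 - 2) = 190 / 5
= 38 = 38.00

38.00


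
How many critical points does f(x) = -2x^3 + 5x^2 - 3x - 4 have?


Find where f'(x) = 0:
f(x) = -2x^3 + 5x^2 - 3x - 4
f'(x) = -6x^2 + 10x - 3
This is a quadratic in x. Use the discriminant to count real roots.
Discriminant = (10)^2 - 4 * (-6) * (-3)
= 100 - 72
= 28
Since discriminant > 0, f'(x) = 0 has 2 real solutions.
Number of critical points: 2

2


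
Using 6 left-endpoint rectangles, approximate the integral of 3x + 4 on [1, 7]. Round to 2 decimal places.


Left Riemann sum uses left endpoints of each subinterval.
Interval: [1, 7], n = 6
dx = (7 - 1) / 6 = 1
Left endpoints: [1, 2, 3, 4, 5, 6]
f values: [7, 10, 13, 16, 19, 22]
Sum = dx * (sum of f values)
= 1 * 87
= 87 = 87.00

87.00


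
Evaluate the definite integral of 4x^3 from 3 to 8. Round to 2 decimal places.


Find the antiderivative of 4x^3:
F(x) = 4/4 * x^4
Apply the Fundamental Theorem of Calculus:
F(8) - F(3)
= 4/4 * 8^4 - 4/4 * 3^4
= 4/4 * (4096 - 81)
= 4/4 * 4015
= 4015 = 4015.00

4015.00


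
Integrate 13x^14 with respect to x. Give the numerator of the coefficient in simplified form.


Apply the power rule for integration:
integral of ax^n dx = a/(n+1) * x^(n+1) + C
integral of 13x^14 dx
= 13/15 * x^15 + C
The coefficient in lowest terms is 13/15, and its numerator is 13

13


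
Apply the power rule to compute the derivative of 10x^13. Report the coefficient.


We apply the power rule: d/dx [ax^n] = a*n * x^(n-1)
d/dx [10x^13]
= 10 * 13 * x^(13-1)
= 130x^12
The coefficient is 130

130


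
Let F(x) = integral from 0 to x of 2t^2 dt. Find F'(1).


By the Fundamental Theorem of Calculus (Part 1):
If F(x) = integral from 0 to x of f(t) dt, then F'(x) = f(x)
Here f(t) = 2t^2
So F'(x) = 2x^2
Evaluate at x = 1:
F'(1) = 2 * 1^2
= 2 * 1
= 2

2


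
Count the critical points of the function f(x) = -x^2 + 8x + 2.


Find where f'(x) = 0:
f'(x) = -2x + 8
Set f'(x) = 0:
-2x + 8 = 0
x = -8 / (-2) = 4
This is a linear equation in x, so there is exactly one solution.
Number of critical points: 1

1


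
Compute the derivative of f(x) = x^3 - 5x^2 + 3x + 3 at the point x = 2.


Differentiate f(x) = x^3 - 5x^2 + 3x + 3 term by term:
f'(x) = 3x^2 - 10x + 3
Substitute x = 2:
f'(2) = 3 * 2^2 - 10 * 2 + 3
= 12 - 20 + 3
= -5

-5


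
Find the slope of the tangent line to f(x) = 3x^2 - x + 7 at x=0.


The slope of the tangent line equals f'(x) at the point.
f(x) = 3x^2 - x + 7
f'(x) = 6x - 1
At x = 0:
f'(0) = 6 * 0 - 1
= 0 - 1
= -1

-1


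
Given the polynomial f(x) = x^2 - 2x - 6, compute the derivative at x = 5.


Differentiate term by term using power and sum rules:
f(x) = x^2 - 2x - 6
f'(x) = 2x - 2
Substitute x = 5:
f'(5) = 2 * 5 - 2
= 10 - 2
= 8

8


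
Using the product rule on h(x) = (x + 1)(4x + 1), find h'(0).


Let u(x) = x + 1 and v(x) = 4x + 1
u'(x) = 1
v'(x) = 4
Product rule: h'(x) = u'(x)*v(x) + u(x)*v'(x)
= 1 * (4x + 1) + (x + 1) * 4
At x = 0:
u(0) = 1 * 0 + 1 = 1
v(0) = 4 * 0 + 1 = 1
h'(0) = 1 * 1 + 1 * 4
= 1 + 4
= 5

5


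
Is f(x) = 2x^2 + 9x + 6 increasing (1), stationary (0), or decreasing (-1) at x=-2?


Compute f'(x) to determine behavior:
f'(x) = 4x + 9
f'(-2) = 4 * (-2) + 9
= -8 + 9
= 1
Since f'(-2) > 0, the function is increasing (1)

1


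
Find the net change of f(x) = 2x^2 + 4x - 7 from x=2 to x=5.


Net change = f(b) - f(a)
f(x) = 2x^2 + 4x - 7
Compute f(5):
f(5) = 2 * 5^2 + 4 * 5 - 7
= 50 + 20 - 7
= 63
Compute f(2):
f(2) = 2 * 2^2 + 4 * 2 - 7
= 8 + 8 - 7
= 9
Net change = 63 - 9 = 54

54


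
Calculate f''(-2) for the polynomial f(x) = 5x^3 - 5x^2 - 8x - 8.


First derivative:
f'(x) = 15x^2 - 10x - 8
Second derivative:
f''(x) = 30x - 10
Substitute x = -2:
f''(-2) = 30 * (-2) - 10
= -60 - 10
= -70

-70


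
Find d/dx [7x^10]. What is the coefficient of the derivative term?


We apply the power rule: d/dx [ax^n] = a*n * x^(n-1)
d/dx [7x^10]
= 7 * 10 * x^(10-1)
= 70x^9
The coefficient is 70

70


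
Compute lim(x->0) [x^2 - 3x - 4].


Since polynomials are continuous, we use direct substitution.
lim(x->0) of x^2 - 3x - 4
= 1 * 0^2 - 3 * 0 - 4
= 0 + 0 - 4
= -4

-4


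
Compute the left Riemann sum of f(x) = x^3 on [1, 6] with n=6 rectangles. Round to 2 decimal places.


Left Riemann sum uses left endpoints of each subinterval.
Interval: [1, 6], n = 6
dx = (6 - 1) / 6 = 5/6
Left endpoints: [1, 11/6, 8/3, 7/2, 13/3, 31/6]
f values: [1, 1331/216, 512/27, 343/8, 2197/27, 29791/216]
Sum = dx * (sum of f values)
= 5/6 * 6919/24
= 34595/144 ≈ 240.24

240.24


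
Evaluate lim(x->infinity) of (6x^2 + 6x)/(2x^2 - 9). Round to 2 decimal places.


For limits at infinity with equal-degree polynomials,
we compare leading coefficients.
Numerator leading term: 6x^2
Denominator leading term: 2x^2
Divide both by x^2:
lim = (6 + 6/x) / (2 - 9/x^2)
As x -> infinity, the 1/x and 1/x^2 terms vanish:
= 6/2 = 3 = 3.00

3.00


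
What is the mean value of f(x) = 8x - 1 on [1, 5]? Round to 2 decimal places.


Average value = 1/(b-a) * integral from a to b of f(x) dx
First compute the integral of 8x - 1:
F(x) = 4x^2 - x
F(5) = 4 * 25 - 1 * 5 = 95
F(1) = 4 * 1 - 1 * 1 = 3
Integral = 95 - 3 = 92
Average = 92 / (5 - 1) = 92 / 4
= 23 = 23.00

23.00


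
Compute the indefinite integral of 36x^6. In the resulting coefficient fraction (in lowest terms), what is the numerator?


Apply the power rule for integration:
integral of ax^n dx = a/(n+1) * x^(n+1) + C
integral of 36x^6 dx
= 36/7 * x^7 + C
The coefficient in lowest terms is 36/7, and its numerator is 36

36


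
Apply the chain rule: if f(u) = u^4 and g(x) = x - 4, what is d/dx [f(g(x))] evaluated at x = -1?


Using the chain rule: (f(g(x)))' = f'(g(x)) * g'(x)
First, find g(-1):
g(-1) = 1 * (-1) - 4 = -5
Next, f'(u) = 4u^3
And g'(x) = 1
So f'(g(-1)) * g'(-1)
= 4 * (-5)^3 * 1
= 4 * (-125) * 1
= -500

-500


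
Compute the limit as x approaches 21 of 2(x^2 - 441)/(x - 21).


Direct substitution gives 0/0, so we factor the numerator.
Factor: 2(x^2 - 441) = 2 * (x - 21)(x + 21)
Cancel the common factor (x - 21):
2(x^2 - 441)/(x - 21) = 2 * (x + 21)
Now substitute x = 21:
= 2 * (21 + 21) = 84

84


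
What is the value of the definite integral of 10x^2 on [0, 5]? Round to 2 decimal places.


Find the antiderivative of 10x^2:
F(x) = 10/3 * x^3
Apply the Fundamental Theorem of Calculus:
F(5) - F(0)
= 10/3 * 5^3 - 10/3 * 0^3
= 10/3 * (125 - 0)
= 10/3 * 125
= 1250/3 ≈ 416.67

416.67


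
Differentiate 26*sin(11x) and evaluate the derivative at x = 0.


Apply the chain rule to differentiate 26*sin(11x):
d/dx [26*sin(11x)]
= 26 * cos(11x) * d/dx(11x)
= 26 * 11 * cos(11x)
= 286 * cos(11x)
Evaluate at x = 0:
= 286 * cos(0)
= 286 * 1
= 286

286


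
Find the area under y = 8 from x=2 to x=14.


The area under a constant function y = 8 is a rectangle.
Width = 14 - 2 = 12
Height = 8
Area = width * height
= 12 * 8
= 96

96


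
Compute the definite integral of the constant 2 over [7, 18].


The integral of a constant k over [a, b] equals k * (b - a).
integral from 7 to 18 of 2 dx
= 2 * (18 - 7)
= 2 * 11
= 22

22


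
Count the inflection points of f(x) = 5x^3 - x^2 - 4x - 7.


Inflection points occur where f''(x) = 0 and concavity changes.
f(x) = 5x^3 - x^2 - 4x - 7
f'(x) = 15x^2 - 2x - 4
f''(x) = 30x - 2
Set f''(x) = 0:
30x - 2 = 0
x = 2 / 30 = 1/15
Since f''(x) is linear (degree 1), it changes sign at this point.
Therefore there is exactly 1 inflection point.

1


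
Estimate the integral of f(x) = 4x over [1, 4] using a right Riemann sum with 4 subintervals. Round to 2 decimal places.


Right Riemann sum uses right endpoints of each subinterval.
Interval: [1, 4], n = 4
dx = (4 - 1) / 4 = 3/4
Right endpoints: [7/4, 5/2, 13/4, 4]
f values: [7, 10, 13, 16]
Sum = dx * (sum of f values)
= 3/4 * 46
= 69/2 = 34.50

34.50


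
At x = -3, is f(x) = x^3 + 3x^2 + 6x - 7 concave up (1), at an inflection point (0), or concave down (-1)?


Concavity is determined by the sign of f''(x).
f(x) = x^3 + 3x^2 + 6x - 7
f'(x) = 3x^2 + 6x + 6
f''(x) = 6x + 6
f''(-3) = 6 * (-3) + 6
= -18 + 6
= -12
Since f''(-3) < 0, the function is concave down (-1)

-1


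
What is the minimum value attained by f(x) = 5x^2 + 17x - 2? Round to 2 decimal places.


For a quadratic f(x) = ax^2 + bx + c with a > 0, the minimum is at the vertex.
Vertex x-coordinate: x = -b/(2a)
x = -(17) / (2 * 5)
x = -17/10
Substitute back to find the minimum value:
f(-17/10) = 5 * (-17/10)^2 + 17 * (-17/10) - 2
= 289/20 - 289/10 - 2
= -329/20 = -16.45

-16.45


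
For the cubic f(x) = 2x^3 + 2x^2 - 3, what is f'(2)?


Differentiate f(x) = 2x^3 + 2x^2 - 3 term by term:
f'(x) = 6x^2 + 4x
Substitute x = 2:
f'(2) = 6 * 2^2 + 4 * 2 + 0
= 24 + 8 + 0
= 32

32


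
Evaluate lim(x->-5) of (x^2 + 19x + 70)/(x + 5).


Direct substitution gives 0/0, so we factor the numerator.
Factor: (x^2 + 19x + 70) = (x + 5)(x + 14)
Cancel the common factor (x + 5):
(x^2 + 19x + 70)/(x + 5) = (x + 14)
Now substitute x = -5:
= (-5) - (-14) = 9

9


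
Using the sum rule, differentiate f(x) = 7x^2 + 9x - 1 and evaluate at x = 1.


Differentiate term by term using power and sum rules:
f(x) = 7x^2 + 9x - 1
f'(x) = 14x + 9
Substitute x = 1:
f'(1) = 14 * 1 + 9
= 14 + 9
= 23

23


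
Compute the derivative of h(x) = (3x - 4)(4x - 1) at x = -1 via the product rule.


Let u(x) = 3x - 4 and v(x) = 4x - 1
u'(x) = 3
v'(x) = 4
Product rule: h'(x) = u'(x)*v(x) + u(x)*v'(x)
= 3 * (4x - 1) + (3x - 4) * 4
At x = -1:
u(-1) = 3 * (-1) - 4 = -7
v(-1) = 4 * (-1) - 1 = -5
h'(-1) = 3 * (-5) + (-7) * 4
= -15 - 28
= -43

-43


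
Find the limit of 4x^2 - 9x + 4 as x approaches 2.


Since polynomials are continuous, we use direct substitution.
lim(x->2) of 4x^2 - 9x + 4
= 4 * 2^2 - 9 * 2 + 4
= 16 - 18 + 4
= 2

2


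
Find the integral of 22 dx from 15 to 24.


The integral of a constant k over [a, b] equals k * (b - a).
integral from 15 to 24 of 22 dx
= 22 * (24 - 15)
= 22 * 9
= 198

198


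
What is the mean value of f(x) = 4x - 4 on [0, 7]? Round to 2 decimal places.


Average value = 1/(b-a) * integral from a to b of f(x) dx
First compute the integral of 4x - 4:
F(x) = 2x^2 - 4x
F(7) = 2 * 49 - 4 * 7 = 70
F(0) = 2 * 0 - 4 * 0 = 0
Integral = 70 - 0 = 70
Average = 70 / (7 - 0) = 70 / 7
= 10 = 10.00

10.00
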